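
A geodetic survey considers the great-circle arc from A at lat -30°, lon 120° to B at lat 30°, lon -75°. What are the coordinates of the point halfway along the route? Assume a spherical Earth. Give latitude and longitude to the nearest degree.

≈ lat 0°, lon -158°

Write both endpoints as unit vectors p₁, p₂ with components (cos φ cos λ, cos φ sin λ, sin φ).
The central angle between the endpoints is δ = arccos(p₁·p₂) ≈ 2.915 rad (167.0°).
Interpolate at f = 1/2 with slerp weights a = sin((1−f)δ)/sin δ ≈ 4.423, b = sin(fδ)/sin δ ≈ 4.423.
p = a·p₁ + b·p₂ ≈ (-0.924, -0.383, 0.000); φ = arcsin(p_z) ≈ 0.00°, λ = atan2(p_y, p_x) ≈ -157.50°.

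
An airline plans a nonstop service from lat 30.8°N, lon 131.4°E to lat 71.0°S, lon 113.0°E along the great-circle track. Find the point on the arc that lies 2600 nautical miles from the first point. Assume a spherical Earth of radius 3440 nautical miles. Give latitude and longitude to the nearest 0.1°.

≈ lat 12.3°S, lon 127.2°E

Convert each endpoint to a unit vector on the sphere (x = cos φ cos λ, y = cos φ sin λ, z = sin φ).
The central angle between the endpoints is δ = arccos(p₁·p₂) ≈ 1.791 rad (102.6°). The total great-circle distance is δ·R ≈ 1.791 × 3440 ≈ 6162 nmi, so the target fraction is f = 2600/6162 ≈ 0.422.
Interpolate at f ≈ 0.422 with slerp weights a = sin((1−f)δ)/sin δ ≈ 0.882, b = sin(fδ)/sin δ ≈ 0.703.
p = a·p₁ + b·p₂ ≈ (-0.590, 0.779, -0.213); φ = arcsin(p_z) ≈ -12.31°, λ = atan2(p_y, p_x) ≈ 127.16°.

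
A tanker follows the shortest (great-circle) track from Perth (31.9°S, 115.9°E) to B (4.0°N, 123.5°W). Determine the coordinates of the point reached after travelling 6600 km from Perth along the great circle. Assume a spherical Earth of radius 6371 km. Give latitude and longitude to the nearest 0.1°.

From cos δ = sin φ₁ sin φ₂ + cos φ₁ cos φ₂ cos Δλ, the central angle is δ ≈ 2.058 rad (117.9°). The total great-circle distance is δ·R ≈ 2.058 × 6371 ≈ 13110 km, so the target fraction is f = 6600/13110 ≈ 0.503.
Interpolate at f ≈ 0.503 with slerp weights a = sin((1−f)δ)/sin δ ≈ 0.965, b = sin(fδ)/sin δ ≈ 0.974.
p = a·p₁ + b·p₂ ≈ (-0.894, -0.073, -0.442); φ = arcsin(p_z) ≈ -26.24°, λ = atan2(p_y, p_x) ≈ -175.35°.

≈ (26.2°S, 175.4°W)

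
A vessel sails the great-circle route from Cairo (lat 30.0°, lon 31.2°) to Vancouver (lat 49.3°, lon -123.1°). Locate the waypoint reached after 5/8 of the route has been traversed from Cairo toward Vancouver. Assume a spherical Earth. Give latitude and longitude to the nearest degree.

From cos δ = sin φ₁ sin φ₂ + cos φ₁ cos φ₂ cos Δλ, the central angle is δ ≈ 1.701 rad (97.5°).
Interpolate at f = 5/8 with slerp weights a = sin((1−f)δ)/sin δ ≈ 0.601, b = sin(fδ)/sin δ ≈ 0.881.
p = a·p₁ + b·p₂ ≈ (0.131, -0.212, 0.968); φ = arcsin(p_z) ≈ 75.57°, λ = atan2(p_y, p_x) ≈ -58.28°.

≈ lat 76°, lon -58°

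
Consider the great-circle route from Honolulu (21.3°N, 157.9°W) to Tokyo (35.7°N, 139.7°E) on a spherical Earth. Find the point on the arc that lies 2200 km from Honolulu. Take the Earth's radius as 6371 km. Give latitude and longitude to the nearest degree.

≈ 30°N, 178°W

The haversine formula gives a central angle δ ≈ 0.973 rad (55.8°) between the endpoints. The total great-circle distance is δ·R ≈ 0.973 × 6371 ≈ 6201 km, so the target fraction is f = 2200/6201 ≈ 0.355.
Interpolate at f ≈ 0.355 with slerp weights a = sin((1−f)δ)/sin δ ≈ 0.711, b = sin(fδ)/sin δ ≈ 0.409.
p = a·p₁ + b·p₂ ≈ (-0.867, -0.034, 0.497); φ = arcsin(p_z) ≈ 29.81°, λ = atan2(p_y, p_x) ≈ -177.75°.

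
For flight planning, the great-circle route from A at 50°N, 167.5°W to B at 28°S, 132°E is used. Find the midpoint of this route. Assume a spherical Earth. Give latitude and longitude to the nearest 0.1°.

≈ 12.6°N, 157.0°E

Write both endpoints as unit vectors p₁, p₂ with components (cos φ cos λ, cos φ sin λ, sin φ).
The central angle between the endpoints is δ = arccos(p₁·p₂) ≈ 1.651 rad (94.6°).
Interpolate at f = 1/2 with slerp weights a = sin((1−f)δ)/sin δ ≈ 0.737, b = sin(fδ)/sin δ ≈ 0.737.
p = a·p₁ + b·p₂ ≈ (-0.898, 0.381, 0.219); φ = arcsin(p_z) ≈ 12.63°, λ = atan2(p_y, p_x) ≈ 157.01°.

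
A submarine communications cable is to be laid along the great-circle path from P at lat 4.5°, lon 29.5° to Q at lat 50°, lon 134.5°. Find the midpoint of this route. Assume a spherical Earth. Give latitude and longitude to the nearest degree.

Write both endpoints as unit vectors p₁, p₂ with components (cos φ cos λ, cos φ sin λ, sin φ).
The central angle between the endpoints is δ = arccos(p₁·p₂) ≈ 1.677 rad (96.1°).
Interpolate at f = 1/2 with slerp weights a = sin((1−f)δ)/sin δ ≈ 0.748, b = sin(fδ)/sin δ ≈ 0.748.
p = a·p₁ + b·p₂ ≈ (0.312, 0.710, 0.631); φ = arcsin(p_z) ≈ 39.16°, λ = atan2(p_y, p_x) ≈ 66.28°.

≈ lat 39°, lon 66°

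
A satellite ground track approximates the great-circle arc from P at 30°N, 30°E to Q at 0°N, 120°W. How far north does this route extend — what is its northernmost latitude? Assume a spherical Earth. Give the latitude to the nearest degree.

The great circle lies in the plane with unit normal n̂ = (p₁ × p₂)/|p₁ × p₂|.
Here n̂_z ≈ -0.655; the vertex latitude is φ_max = arccos|n̂_z| ≈ 49.1°.

≈ 49°N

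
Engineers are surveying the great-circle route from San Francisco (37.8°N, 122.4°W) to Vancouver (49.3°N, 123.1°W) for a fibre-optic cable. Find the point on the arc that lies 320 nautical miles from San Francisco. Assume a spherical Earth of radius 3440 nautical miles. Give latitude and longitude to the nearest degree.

≈ 43°N, 123°W

Convert each endpoint to a unit vector on the sphere (x = cos φ cos λ, y = cos φ sin λ, z = sin φ).
The central angle between the endpoints is δ = arccos(p₁·p₂) ≈ 0.201 rad (11.5°). The total great-circle distance is δ·R ≈ 0.201 × 3440 ≈ 691 nmi, so the target fraction is f = 320/691 ≈ 0.463.
Interpolate at f ≈ 0.463 with slerp weights a = sin((1−f)δ)/sin δ ≈ 0.540, b = sin(fδ)/sin δ ≈ 0.465.
p = a·p₁ + b·p₂ ≈ (-0.394, -0.614, 0.684); φ = arcsin(p_z) ≈ 43.13°, λ = atan2(p_y, p_x) ≈ -122.69°.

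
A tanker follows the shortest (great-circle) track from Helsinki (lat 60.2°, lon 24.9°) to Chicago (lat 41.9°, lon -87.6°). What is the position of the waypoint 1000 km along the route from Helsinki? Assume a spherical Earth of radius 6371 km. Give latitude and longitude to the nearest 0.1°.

≈ lat 65.1°, lon 8.4°

From cos δ = sin φ₁ sin φ₂ + cos φ₁ cos φ₂ cos Δλ, the central angle is δ ≈ 1.117 rad (64.0°). The total great-circle distance is δ·R ≈ 1.117 × 6371 ≈ 7119 km, so the target fraction is f = 1000/7119 ≈ 0.140.
Interpolate at f ≈ 0.140 with slerp weights a = sin((1−f)δ)/sin δ ≈ 0.912, b = sin(fδ)/sin δ ≈ 0.174.
p = a·p₁ + b·p₂ ≈ (0.416, 0.061, 0.907); φ = arcsin(p_z) ≈ 65.11°, λ = atan2(p_y, p_x) ≈ 8.39°.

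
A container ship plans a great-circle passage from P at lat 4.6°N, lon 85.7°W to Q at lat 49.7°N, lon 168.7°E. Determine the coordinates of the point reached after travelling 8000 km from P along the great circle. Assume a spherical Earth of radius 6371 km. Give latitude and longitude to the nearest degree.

≈ lat 50°N, lon 153°W

Write both endpoints as unit vectors p₁, p₂ with components (cos φ cos λ, cos φ sin λ, sin φ).
The central angle between the endpoints is δ = arccos(p₁·p₂) ≈ 1.683 rad (96.4°). The total great-circle distance is δ·R ≈ 1.683 × 6371 ≈ 10724 km, so the target fraction is f = 8000/10724 ≈ 0.746.
Interpolate at f ≈ 0.746 with slerp weights a = sin((1−f)δ)/sin δ ≈ 0.417, b = sin(fδ)/sin δ ≈ 0.957.
p = a·p₁ + b·p₂ ≈ (-0.576, -0.294, 0.763); φ = arcsin(p_z) ≈ 49.75°, λ = atan2(p_y, p_x) ≈ -152.99°.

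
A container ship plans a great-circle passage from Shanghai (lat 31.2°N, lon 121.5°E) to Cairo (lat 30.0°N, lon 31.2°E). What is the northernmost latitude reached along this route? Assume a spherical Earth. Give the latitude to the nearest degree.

The great circle lies in the plane with unit normal n̂ = (p₁ × p₂)/|p₁ × p₂|.
Here n̂_z ≈ -0.766; the vertex latitude is φ_max = arccos|n̂_z| ≈ 40.0°.

≈ 40°N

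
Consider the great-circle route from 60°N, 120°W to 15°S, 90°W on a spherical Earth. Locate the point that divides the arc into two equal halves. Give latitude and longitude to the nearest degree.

Convert each endpoint to a unit vector on the sphere (x = cos φ cos λ, y = cos φ sin λ, z = sin φ).
The central angle between the endpoints is δ = arccos(p₁·p₂) ≈ 1.375 rad (78.8°).
Interpolate at f = 1/2 with slerp weights a = sin((1−f)δ)/sin δ ≈ 0.647, b = sin(fδ)/sin δ ≈ 0.647.
p = a·p₁ + b·p₂ ≈ (-0.162, -0.905, 0.393); φ = arcsin(p_z) ≈ 23.14°, λ = atan2(p_y, p_x) ≈ -100.13°.

≈ 23°N, 100°W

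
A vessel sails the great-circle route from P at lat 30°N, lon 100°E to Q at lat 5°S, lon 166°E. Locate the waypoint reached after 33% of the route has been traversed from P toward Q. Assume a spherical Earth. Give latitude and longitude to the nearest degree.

Convert each endpoint to a unit vector on the sphere (x = cos φ cos λ, y = cos φ sin λ, z = sin φ).
The central angle between the endpoints is δ = arccos(p₁·p₂) ≈ 1.258 rad (72.1°).
Interpolate at f = 0.33 with slerp weights a = sin((1−f)δ)/sin δ ≈ 0.785, b = sin(fδ)/sin δ ≈ 0.424.
p = a·p₁ + b·p₂ ≈ (-0.528, 0.771, 0.355); φ = arcsin(p_z) ≈ 20.82°, λ = atan2(p_y, p_x) ≈ 124.38°.

≈ lat 21°N, lon 124°E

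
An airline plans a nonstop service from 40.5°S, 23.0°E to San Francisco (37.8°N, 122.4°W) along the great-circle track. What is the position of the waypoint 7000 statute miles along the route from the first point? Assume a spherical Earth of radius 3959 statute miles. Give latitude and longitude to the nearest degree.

≈ 12°N, 72°W

Convert each endpoint to a unit vector on the sphere (x = cos φ cos λ, y = cos φ sin λ, z = sin φ).
The central angle between the endpoints is δ = arccos(p₁·p₂) ≈ 2.674 rad (153.2°). The total great-circle distance is δ·R ≈ 2.674 × 3959 ≈ 10586 mi, so the target fraction is f = 7000/10586 ≈ 0.661.
Interpolate at f ≈ 0.661 with slerp weights a = sin((1−f)δ)/sin δ ≈ 1.746, b = sin(fδ)/sin δ ≈ 2.175.
p = a·p₁ + b·p₂ ≈ (0.301, -0.933, 0.200); φ = arcsin(p_z) ≈ 11.51°, λ = atan2(p_y, p_x) ≈ -72.12°.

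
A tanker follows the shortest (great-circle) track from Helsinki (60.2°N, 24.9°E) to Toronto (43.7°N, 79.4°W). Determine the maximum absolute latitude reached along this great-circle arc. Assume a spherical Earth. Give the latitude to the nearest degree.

≈ 66°N

The great circle lies in the plane with unit normal n̂ = (p₁ × p₂)/|p₁ × p₂|.
Here n̂_z ≈ -0.405; the vertex latitude is φ_max = arccos|n̂_z| ≈ 66.1°.
Check via Clairaut: cos φ_max = |cos φ₁| · sin C = cos(60.2°)·sin(54.6°) ≈ 0.405, again giving ≈ 66.1°.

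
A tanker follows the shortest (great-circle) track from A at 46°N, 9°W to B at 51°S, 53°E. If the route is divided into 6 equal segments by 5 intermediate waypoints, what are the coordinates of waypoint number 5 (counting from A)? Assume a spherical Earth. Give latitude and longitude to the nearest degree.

≈ 36°S, 38°E

From cos δ = sin φ₁ sin φ₂ + cos φ₁ cos φ₂ cos Δλ, the central angle is δ ≈ 1.932 rad (110.7°).
Interpolate at f = 5/6 with slerp weights a = sin((1−f)δ)/sin δ ≈ 0.338, b = sin(fδ)/sin δ ≈ 1.068.
p = a·p₁ + b·p₂ ≈ (0.637, 0.500, -0.587); φ = arcsin(p_z) ≈ -35.93°, λ = atan2(p_y, p_x) ≈ 38.15°.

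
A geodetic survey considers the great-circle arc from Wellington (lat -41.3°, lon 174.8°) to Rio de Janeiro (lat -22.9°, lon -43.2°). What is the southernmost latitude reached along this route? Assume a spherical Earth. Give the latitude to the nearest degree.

≈ -64°

The great circle lies in the plane with unit normal n̂ = (p₁ × p₂)/|p₁ × p₂|.
Here n̂_z ≈ +0.445; the vertex latitude is φ_max = arccos|n̂_z| ≈ 63.6°.
Check via Clairaut: cos φ_max = |cos φ₁| · sin C = cos(41.3°)·sin(143.7°) ≈ 0.445, again giving ≈ 63.6°.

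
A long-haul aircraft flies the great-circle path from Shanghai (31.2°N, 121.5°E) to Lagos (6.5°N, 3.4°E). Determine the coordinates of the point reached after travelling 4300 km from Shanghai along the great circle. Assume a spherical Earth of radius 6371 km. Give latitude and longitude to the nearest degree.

≈ (37°N, 75°E)

From cos δ = sin φ₁ sin φ₂ + cos φ₁ cos φ₂ cos Δλ, the central angle is δ ≈ 1.919 rad (110.0°). The total great-circle distance is δ·R ≈ 1.919 × 6371 ≈ 12229 km, so the target fraction is f = 4300/12229 ≈ 0.352.
Interpolate at f ≈ 0.352 with slerp weights a = sin((1−f)δ)/sin δ ≈ 1.008, b = sin(fδ)/sin δ ≈ 0.665.
p = a·p₁ + b·p₂ ≈ (0.209, 0.774, 0.597); φ = arcsin(p_z) ≈ 36.68°, λ = atan2(p_y, p_x) ≈ 74.90°.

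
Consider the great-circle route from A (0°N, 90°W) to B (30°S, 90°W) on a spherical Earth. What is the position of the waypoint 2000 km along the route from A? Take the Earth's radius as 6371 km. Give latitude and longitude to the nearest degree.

The haversine formula gives a central angle δ ≈ 0.524 rad (30.0°) between the endpoints. The total great-circle distance is δ·R ≈ 0.524 × 6371 ≈ 3336 km, so the target fraction is f = 2000/3336 ≈ 0.600.
Interpolate at f ≈ 0.600 with slerp weights a = sin((1−f)δ)/sin δ ≈ 0.416, b = sin(fδ)/sin δ ≈ 0.618.
p = a·p₁ + b·p₂ ≈ (0.000, -0.951, -0.309); φ = arcsin(p_z) ≈ -17.99°, λ = atan2(p_y, p_x) ≈ -90.00°.

≈ (18°S, 90°W)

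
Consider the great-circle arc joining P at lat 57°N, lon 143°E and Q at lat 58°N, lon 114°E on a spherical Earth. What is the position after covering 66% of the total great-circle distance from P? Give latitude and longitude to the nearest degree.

≈ lat 58°N, lon 124°E

Convert each endpoint to a unit vector on the sphere (x = cos φ cos λ, y = cos φ sin λ, z = sin φ).
The central angle between the endpoints is δ = arccos(p₁·p₂) ≈ 0.270 rad (15.5°).
Interpolate at f = 0.66 with slerp weights a = sin((1−f)δ)/sin δ ≈ 0.344, b = sin(fδ)/sin δ ≈ 0.665.
p = a·p₁ + b·p₂ ≈ (-0.293, 0.434, 0.852); φ = arcsin(p_z) ≈ 58.41°, λ = atan2(p_y, p_x) ≈ 123.98°.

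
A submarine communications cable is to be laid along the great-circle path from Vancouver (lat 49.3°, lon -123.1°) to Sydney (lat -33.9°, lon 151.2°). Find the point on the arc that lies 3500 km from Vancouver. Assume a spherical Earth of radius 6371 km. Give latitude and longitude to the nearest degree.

Convert each endpoint to a unit vector on the sphere (x = cos φ cos λ, y = cos φ sin λ, z = sin φ).
The central angle between the endpoints is δ = arccos(p₁·p₂) ≈ 1.963 rad (112.5°). The total great-circle distance is δ·R ≈ 1.963 × 6371 ≈ 12507 km, so the target fraction is f = 3500/12507 ≈ 0.280.
Interpolate at f ≈ 0.280 with slerp weights a = sin((1−f)δ)/sin δ ≈ 1.069, b = sin(fδ)/sin δ ≈ 0.565.
p = a·p₁ + b·p₂ ≈ (-0.792, -0.358, 0.495); φ = arcsin(p_z) ≈ 29.68°, λ = atan2(p_y, p_x) ≈ -155.67°.

≈ lat 30°, lon -156°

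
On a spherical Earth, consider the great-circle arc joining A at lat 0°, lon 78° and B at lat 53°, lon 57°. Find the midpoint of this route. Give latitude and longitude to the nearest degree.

Convert each endpoint to a unit vector on the sphere (x = cos φ cos λ, y = cos φ sin λ, z = sin φ).
The central angle between the endpoints is δ = arccos(p₁·p₂) ≈ 0.974 rad (55.8°).
Interpolate at f = 1/2 with slerp weights a = sin((1−f)δ)/sin δ ≈ 0.566, b = sin(fδ)/sin δ ≈ 0.566.
p = a·p₁ + b·p₂ ≈ (0.303, 0.839, 0.452); φ = arcsin(p_z) ≈ 26.86°, λ = atan2(p_y, p_x) ≈ 70.14°.

≈ lat 27°, lon 70°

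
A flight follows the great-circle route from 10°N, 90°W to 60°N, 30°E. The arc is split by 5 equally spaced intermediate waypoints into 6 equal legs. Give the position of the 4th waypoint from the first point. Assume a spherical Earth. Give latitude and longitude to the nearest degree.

≈ 61°N, 37°W

Write both endpoints as unit vectors p₁, p₂ with components (cos φ cos λ, cos φ sin λ, sin φ).
The central angle between the endpoints is δ = arccos(p₁·p₂) ≈ 1.667 rad (95.5°).
Interpolate at f = 4/6 with slerp weights a = sin((1−f)δ)/sin δ ≈ 0.530, b = sin(fδ)/sin δ ≈ 0.900.
p = a·p₁ + b·p₂ ≈ (0.390, -0.297, 0.872); φ = arcsin(p_z) ≈ 60.66°, λ = atan2(p_y, p_x) ≈ -37.28°.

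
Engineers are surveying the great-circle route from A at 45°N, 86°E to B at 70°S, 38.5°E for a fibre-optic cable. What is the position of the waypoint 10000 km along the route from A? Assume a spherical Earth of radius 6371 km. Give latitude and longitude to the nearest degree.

The haversine formula gives a central angle δ ≈ 2.096 rad (120.1°) between the endpoints. The total great-circle distance is δ·R ≈ 2.096 × 6371 ≈ 13351 km, so the target fraction is f = 10000/13351 ≈ 0.749.
Interpolate at f ≈ 0.749 with slerp weights a = sin((1−f)δ)/sin δ ≈ 0.580, b = sin(fδ)/sin δ ≈ 1.156.
p = a·p₁ + b·p₂ ≈ (0.338, 0.655, -0.676); φ = arcsin(p_z) ≈ -42.50°, λ = atan2(p_y, p_x) ≈ 62.72°.

≈ 42°S, 63°E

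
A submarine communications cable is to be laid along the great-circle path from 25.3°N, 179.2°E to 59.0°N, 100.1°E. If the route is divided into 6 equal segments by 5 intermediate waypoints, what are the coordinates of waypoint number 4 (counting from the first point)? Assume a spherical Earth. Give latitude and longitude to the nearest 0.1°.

≈ 54.6°N, 138.2°E

Write both endpoints as unit vectors p₁, p₂ with components (cos φ cos λ, cos φ sin λ, sin φ).
The central angle between the endpoints is δ = arccos(p₁·p₂) ≈ 1.099 rad (63.0°).
Interpolate at f = 4/6 with slerp weights a = sin((1−f)δ)/sin δ ≈ 0.402, b = sin(fδ)/sin δ ≈ 0.751.
p = a·p₁ + b·p₂ ≈ (-0.431, 0.386, 0.816); φ = arcsin(p_z) ≈ 54.64°, λ = atan2(p_y, p_x) ≈ 138.19°.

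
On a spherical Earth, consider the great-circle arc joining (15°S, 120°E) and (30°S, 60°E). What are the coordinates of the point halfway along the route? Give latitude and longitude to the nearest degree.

≈ (26°S, 92°E)

From cos δ = sin φ₁ sin φ₂ + cos φ₁ cos φ₂ cos Δλ, the central angle is δ ≈ 0.991 rad (56.8°).
Interpolate at f = 1/2 with slerp weights a = sin((1−f)δ)/sin δ ≈ 0.568, b = sin(fδ)/sin δ ≈ 0.568.
p = a·p₁ + b·p₂ ≈ (-0.028, 0.902, -0.431); φ = arcsin(p_z) ≈ -25.55°, λ = atan2(p_y, p_x) ≈ 91.80°.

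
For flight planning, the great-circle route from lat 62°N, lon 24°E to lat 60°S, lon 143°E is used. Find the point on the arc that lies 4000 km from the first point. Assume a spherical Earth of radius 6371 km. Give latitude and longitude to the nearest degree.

Write both endpoints as unit vectors p₁, p₂ with components (cos φ cos λ, cos φ sin λ, sin φ).
The central angle between the endpoints is δ = arccos(p₁·p₂) ≈ 2.643 rad (151.5°). The total great-circle distance is δ·R ≈ 2.643 × 6371 ≈ 16841 km, so the target fraction is f = 4000/16841 ≈ 0.238.
Interpolate at f ≈ 0.238 with slerp weights a = sin((1−f)δ)/sin δ ≈ 1.889, b = sin(fδ)/sin δ ≈ 1.229.
p = a·p₁ + b·p₂ ≈ (0.319, 0.731, 0.603); φ = arcsin(p_z) ≈ 37.12°, λ = atan2(p_y, p_x) ≈ 66.39°.

≈ lat 37°N, lon 66°E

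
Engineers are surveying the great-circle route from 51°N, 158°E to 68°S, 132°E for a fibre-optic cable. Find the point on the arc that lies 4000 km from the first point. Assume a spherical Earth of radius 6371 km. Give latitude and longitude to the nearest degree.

The haversine formula gives a central angle δ ≈ 2.104 rad (120.6°) between the endpoints. The total great-circle distance is δ·R ≈ 2.104 × 6371 ≈ 13407 km, so the target fraction is f = 4000/13407 ≈ 0.298.
Interpolate at f ≈ 0.298 with slerp weights a = sin((1−f)δ)/sin δ ≈ 1.156, b = sin(fδ)/sin δ ≈ 0.682.
p = a·p₁ + b·p₂ ≈ (-0.846, 0.463, 0.266); φ = arcsin(p_z) ≈ 15.43°, λ = atan2(p_y, p_x) ≈ 151.33°.

≈ 15°N, 151°E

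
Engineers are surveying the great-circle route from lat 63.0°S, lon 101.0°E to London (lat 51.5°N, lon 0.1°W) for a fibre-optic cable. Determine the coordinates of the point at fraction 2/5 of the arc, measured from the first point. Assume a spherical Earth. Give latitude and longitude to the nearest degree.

The haversine formula gives a central angle δ ≈ 2.421 rad (138.7°) between the endpoints.
Interpolate at f = 2/5 with slerp weights a = sin((1−f)δ)/sin δ ≈ 1.506, b = sin(fδ)/sin δ ≈ 1.250.
p = a·p₁ + b·p₂ ≈ (0.647, 0.670, -0.364); φ = arcsin(p_z) ≈ -21.33°, λ = atan2(p_y, p_x) ≈ 45.97°.

≈ lat 21°S, lon 46°E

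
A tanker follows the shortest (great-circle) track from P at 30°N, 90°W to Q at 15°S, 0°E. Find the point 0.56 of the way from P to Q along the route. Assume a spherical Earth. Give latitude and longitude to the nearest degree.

≈ 7°N, 37°W

The haversine formula gives a central angle δ ≈ 1.701 rad (97.4°) between the endpoints.
Interpolate at f = 0.56 with slerp weights a = sin((1−f)δ)/sin δ ≈ 0.686, b = sin(fδ)/sin δ ≈ 0.822.
p = a·p₁ + b·p₂ ≈ (0.794, -0.594, 0.130); φ = arcsin(p_z) ≈ 7.49°, λ = atan2(p_y, p_x) ≈ -36.82°.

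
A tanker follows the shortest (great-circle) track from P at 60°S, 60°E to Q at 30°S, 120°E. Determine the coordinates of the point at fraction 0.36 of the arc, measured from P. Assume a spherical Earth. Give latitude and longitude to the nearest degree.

≈ 53°S, 90°E

The haversine formula gives a central angle δ ≈ 0.864 rad (49.5°) between the endpoints.
Interpolate at f = 0.36 with slerp weights a = sin((1−f)δ)/sin δ ≈ 0.691, b = sin(fδ)/sin δ ≈ 0.402.
p = a·p₁ + b·p₂ ≈ (-0.002, 0.601, -0.799); φ = arcsin(p_z) ≈ -53.07°, λ = atan2(p_y, p_x) ≈ 90.15°.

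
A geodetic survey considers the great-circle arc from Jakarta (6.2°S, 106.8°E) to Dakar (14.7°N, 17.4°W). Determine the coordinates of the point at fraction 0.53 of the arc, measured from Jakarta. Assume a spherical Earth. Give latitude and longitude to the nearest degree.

Write both endpoints as unit vectors p₁, p₂ with components (cos φ cos λ, cos φ sin λ, sin φ).
The central angle between the endpoints is δ = arccos(p₁·p₂) ≈ 2.175 rad (124.6°).
Interpolate at f = 0.53 with slerp weights a = sin((1−f)δ)/sin δ ≈ 1.037, b = sin(fδ)/sin δ ≈ 1.110.
p = a·p₁ + b·p₂ ≈ (0.727, 0.665, 0.170); φ = arcsin(p_z) ≈ 9.78°, λ = atan2(p_y, p_x) ≈ 42.47°.

≈ 10°N, 42°E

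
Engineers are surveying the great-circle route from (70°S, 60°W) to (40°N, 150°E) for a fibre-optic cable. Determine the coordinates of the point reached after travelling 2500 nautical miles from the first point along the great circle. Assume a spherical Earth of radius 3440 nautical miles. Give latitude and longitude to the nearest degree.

Convert each endpoint to a unit vector on the sphere (x = cos φ cos λ, y = cos φ sin λ, z = sin φ).
The central angle between the endpoints is δ = arccos(p₁·p₂) ≈ 2.552 rad (146.2°). The total great-circle distance is δ·R ≈ 2.552 × 3440 ≈ 8777 nmi, so the target fraction is f = 2500/8777 ≈ 0.285.
Interpolate at f ≈ 0.285 with slerp weights a = sin((1−f)δ)/sin δ ≈ 1.740, b = sin(fδ)/sin δ ≈ 1.194.
p = a·p₁ + b·p₂ ≈ (-0.495, -0.058, -0.867); φ = arcsin(p_z) ≈ -60.12°, λ = atan2(p_y, p_x) ≈ -173.33°.

≈ (60°S, 173°W)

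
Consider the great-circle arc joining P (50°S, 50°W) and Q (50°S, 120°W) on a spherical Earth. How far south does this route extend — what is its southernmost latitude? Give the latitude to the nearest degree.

≈ 55°S

The great circle lies in the plane with unit normal n̂ = (p₁ × p₂)/|p₁ × p₂|.
Here n̂_z ≈ -0.566; the vertex latitude is φ_max = arccos|n̂_z| ≈ 55.5°.
Check via Clairaut: cos φ_max = |cos φ₁| · sin C = cos(50.0°)·sin(118.2°) ≈ 0.566, again giving ≈ 55.5°.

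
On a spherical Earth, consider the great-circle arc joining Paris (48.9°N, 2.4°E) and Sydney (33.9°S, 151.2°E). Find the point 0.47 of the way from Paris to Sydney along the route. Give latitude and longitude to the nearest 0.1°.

Convert each endpoint to a unit vector on the sphere (x = cos φ cos λ, y = cos φ sin λ, z = sin φ).
The central angle between the endpoints is δ = arccos(p₁·p₂) ≈ 2.662 rad (152.5°).
Interpolate at f = 0.47 with slerp weights a = sin((1−f)δ)/sin δ ≈ 2.138, b = sin(fδ)/sin δ ≈ 2.056.
p = a·p₁ + b·p₂ ≈ (-0.091, 0.881, 0.464); φ = arcsin(p_z) ≈ 27.67°, λ = atan2(p_y, p_x) ≈ 95.90°.

≈ (27.7°N, 95.9°E)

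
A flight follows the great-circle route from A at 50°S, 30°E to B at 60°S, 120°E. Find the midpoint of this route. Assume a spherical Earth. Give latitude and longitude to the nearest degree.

From cos δ = sin φ₁ sin φ₂ + cos φ₁ cos φ₂ cos Δλ, the central angle is δ ≈ 0.845 rad (48.4°).
Interpolate at f = 1/2 with slerp weights a = sin((1−f)δ)/sin δ ≈ 0.548, b = sin(fδ)/sin δ ≈ 0.548.
p = a·p₁ + b·p₂ ≈ (0.168, 0.414, -0.895); φ = arcsin(p_z) ≈ -63.48°, λ = atan2(p_y, p_x) ≈ 67.88°.

≈ 63°S, 68°E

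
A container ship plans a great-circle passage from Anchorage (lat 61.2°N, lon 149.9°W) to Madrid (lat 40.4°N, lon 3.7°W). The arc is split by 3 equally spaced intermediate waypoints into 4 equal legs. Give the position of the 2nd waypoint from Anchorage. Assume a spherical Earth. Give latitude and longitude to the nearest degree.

From cos δ = sin φ₁ sin φ₂ + cos φ₁ cos φ₂ cos Δλ, the central angle is δ ≈ 1.305 rad (74.7°).
Interpolate at f = 2/4 with slerp weights a = sin((1−f)δ)/sin δ ≈ 0.629, b = sin(fδ)/sin δ ≈ 0.629.
p = a·p₁ + b·p₂ ≈ (0.216, -0.183, 0.959); φ = arcsin(p_z) ≈ 73.56°, λ = atan2(p_y, p_x) ≈ -40.27°.

≈ lat 74°N, lon 40°W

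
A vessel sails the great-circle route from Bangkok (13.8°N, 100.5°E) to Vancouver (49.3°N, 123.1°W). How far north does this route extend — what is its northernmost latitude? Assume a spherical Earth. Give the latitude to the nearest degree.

The great circle lies in the plane with unit normal n̂ = (p₁ × p₂)/|p₁ × p₂|.
Here n̂_z ≈ +0.455; the vertex latitude is φ_max = arccos|n̂_z| ≈ 63.0°.
Check via Clairaut: cos φ_max = |cos φ₁| · sin C = cos(13.8°)·sin(27.9°) ≈ 0.455, again giving ≈ 63.0°.

≈ 63°N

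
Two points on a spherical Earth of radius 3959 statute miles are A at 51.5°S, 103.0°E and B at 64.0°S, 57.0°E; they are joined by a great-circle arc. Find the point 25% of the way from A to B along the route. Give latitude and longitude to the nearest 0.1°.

From cos δ = sin φ₁ sin φ₂ + cos φ₁ cos φ₂ cos Δλ, the central angle is δ ≈ 0.467 rad (26.8°).
Interpolate at f = 0.25 with slerp weights a = sin((1−f)δ)/sin δ ≈ 0.762, b = sin(fδ)/sin δ ≈ 0.259.
p = a·p₁ + b·p₂ ≈ (-0.045, 0.557, -0.829); φ = arcsin(p_z) ≈ -56.00°, λ = atan2(p_y, p_x) ≈ 94.61°.

≈ 56.0°S, 94.6°E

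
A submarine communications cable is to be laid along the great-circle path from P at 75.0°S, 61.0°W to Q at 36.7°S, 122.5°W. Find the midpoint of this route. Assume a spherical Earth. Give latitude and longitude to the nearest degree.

Write both endpoints as unit vectors p₁, p₂ with components (cos φ cos λ, cos φ sin λ, sin φ).
The central angle between the endpoints is δ = arccos(p₁·p₂) ≈ 0.828 rad (47.4°).
Interpolate at f = 1/2 with slerp weights a = sin((1−f)δ)/sin δ ≈ 0.546, b = sin(fδ)/sin δ ≈ 0.546.
p = a·p₁ + b·p₂ ≈ (-0.167, -0.493, -0.854); φ = arcsin(p_z) ≈ -58.64°, λ = atan2(p_y, p_x) ≈ -108.69°.

≈ 59°S, 109°W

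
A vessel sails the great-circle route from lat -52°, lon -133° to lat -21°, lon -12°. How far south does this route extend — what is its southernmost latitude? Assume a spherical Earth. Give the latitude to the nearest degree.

≈ -60°

The great circle lies in the plane with unit normal n̂ = (p₁ × p₂)/|p₁ × p₂|.
Here n̂_z ≈ +0.493; the vertex latitude is φ_max = arccos|n̂_z| ≈ 60.5°.
Check via Clairaut: cos φ_max = |cos φ₁| · sin C = cos(52.0°)·sin(126.8°) ≈ 0.493, again giving ≈ 60.5°.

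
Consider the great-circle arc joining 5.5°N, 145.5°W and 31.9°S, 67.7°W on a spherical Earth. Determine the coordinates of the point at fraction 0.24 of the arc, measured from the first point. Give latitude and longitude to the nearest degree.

From cos δ = sin φ₁ sin φ₂ + cos φ₁ cos φ₂ cos Δλ, the central angle is δ ≈ 1.443 rad (82.6°).
Interpolate at f = 0.24 with slerp weights a = sin((1−f)δ)/sin δ ≈ 0.897, b = sin(fδ)/sin δ ≈ 0.342.
p = a·p₁ + b·p₂ ≈ (-0.626, -0.774, -0.095); φ = arcsin(p_z) ≈ -5.44°, λ = atan2(p_y, p_x) ≈ -128.93°.

≈ 5°S, 129°W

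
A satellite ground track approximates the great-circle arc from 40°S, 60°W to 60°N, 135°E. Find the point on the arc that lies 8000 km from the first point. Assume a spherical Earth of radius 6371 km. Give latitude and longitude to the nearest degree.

≈ 29°N, 82°W

Convert each endpoint to a unit vector on the sphere (x = cos φ cos λ, y = cos φ sin λ, z = sin φ).
The central angle between the endpoints is δ = arccos(p₁·p₂) ≈ 2.756 rad (157.9°). The total great-circle distance is δ·R ≈ 2.756 × 6371 ≈ 17560 km, so the target fraction is f = 8000/17560 ≈ 0.456.
Interpolate at f ≈ 0.456 with slerp weights a = sin((1−f)δ)/sin δ ≈ 2.653, b = sin(fδ)/sin δ ≈ 2.529.
p = a·p₁ + b·p₂ ≈ (0.122, -0.866, 0.485); φ = arcsin(p_z) ≈ 28.99°, λ = atan2(p_y, p_x) ≈ -81.97°.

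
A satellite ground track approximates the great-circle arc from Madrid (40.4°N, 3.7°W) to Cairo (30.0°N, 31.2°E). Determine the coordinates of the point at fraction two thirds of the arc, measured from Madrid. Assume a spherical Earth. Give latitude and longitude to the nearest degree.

≈ (35°N, 21°E)

The haversine formula gives a central angle δ ≈ 0.526 rad (30.1°) between the endpoints.
Interpolate at f = 2/3 with slerp weights a = sin((1−f)δ)/sin δ ≈ 0.347, b = sin(fδ)/sin δ ≈ 0.684.
p = a·p₁ + b·p₂ ≈ (0.771, 0.290, 0.567); φ = arcsin(p_z) ≈ 34.56°, λ = atan2(p_y, p_x) ≈ 20.61°.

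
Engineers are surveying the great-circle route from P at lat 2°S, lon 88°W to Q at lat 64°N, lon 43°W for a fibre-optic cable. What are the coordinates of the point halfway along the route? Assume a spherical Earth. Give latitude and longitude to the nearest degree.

Convert each endpoint to a unit vector on the sphere (x = cos φ cos λ, y = cos φ sin λ, z = sin φ).
The central angle between the endpoints is δ = arccos(p₁·p₂) ≈ 1.289 rad (73.8°).
Interpolate at f = 1/2 with slerp weights a = sin((1−f)δ)/sin δ ≈ 0.625, b = sin(fδ)/sin δ ≈ 0.625.
p = a·p₁ + b·p₂ ≈ (0.222, -0.812, 0.540); φ = arcsin(p_z) ≈ 32.70°, λ = atan2(p_y, p_x) ≈ -74.68°.

≈ lat 33°N, lon 75°W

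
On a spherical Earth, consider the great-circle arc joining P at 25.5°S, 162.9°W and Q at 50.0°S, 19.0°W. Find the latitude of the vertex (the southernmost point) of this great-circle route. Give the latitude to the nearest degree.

The great circle lies in the plane with unit normal n̂ = (p₁ × p₂)/|p₁ × p₂|.
Here n̂_z ≈ +0.345; the vertex latitude is φ_max = arccos|n̂_z| ≈ 69.8°.
Check via Clairaut: cos φ_max = |cos φ₁| · sin C = cos(25.5°)·sin(157.5°) ≈ 0.345, again giving ≈ 69.8°.

≈ 70°S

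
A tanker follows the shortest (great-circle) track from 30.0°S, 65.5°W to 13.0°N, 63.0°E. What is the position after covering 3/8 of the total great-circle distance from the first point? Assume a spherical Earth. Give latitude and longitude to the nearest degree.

≈ 25°S, 10°W

The haversine formula gives a central angle δ ≈ 2.262 rad (129.6°) between the endpoints.
Interpolate at f = 3/8 with slerp weights a = sin((1−f)δ)/sin δ ≈ 1.282, b = sin(fδ)/sin δ ≈ 0.974.
p = a·p₁ + b·p₂ ≈ (0.891, -0.165, -0.422); φ = arcsin(p_z) ≈ -24.97°, λ = atan2(p_y, p_x) ≈ -10.48°.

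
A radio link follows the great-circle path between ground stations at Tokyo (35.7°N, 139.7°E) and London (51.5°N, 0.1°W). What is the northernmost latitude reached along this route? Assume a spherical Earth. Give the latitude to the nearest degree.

≈ 71°N

The great circle lies in the plane with unit normal n̂ = (p₁ × p₂)/|p₁ × p₂|.
Here n̂_z ≈ -0.327; the vertex latitude is φ_max = arccos|n̂_z| ≈ 70.9°.
Check via Clairaut: cos φ_max = |cos φ₁| · sin C = cos(35.7°)·sin(23.8°) ≈ 0.327, again giving ≈ 70.9°.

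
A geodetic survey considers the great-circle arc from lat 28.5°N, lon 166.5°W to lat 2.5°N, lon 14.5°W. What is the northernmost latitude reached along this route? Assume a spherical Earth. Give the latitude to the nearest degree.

≈ 51°N

The great circle lies in the plane with unit normal n̂ = (p₁ × p₂)/|p₁ × p₂|.
Here n̂_z ≈ +0.628; the vertex latitude is φ_max = arccos|n̂_z| ≈ 51.1°.
Check via Clairaut: cos φ_max = |cos φ₁| · sin C = cos(28.5°)·sin(45.6°) ≈ 0.628, again giving ≈ 51.1°.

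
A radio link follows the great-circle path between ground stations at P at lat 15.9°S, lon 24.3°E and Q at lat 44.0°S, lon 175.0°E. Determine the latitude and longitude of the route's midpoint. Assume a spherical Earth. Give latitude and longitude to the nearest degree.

≈ lat 63°S, lon 71°E

The haversine formula gives a central angle δ ≈ 1.997 rad (114.4°) between the endpoints.
Interpolate at f = 1/2 with slerp weights a = sin((1−f)δ)/sin δ ≈ 0.923, b = sin(fδ)/sin δ ≈ 0.923.
p = a·p₁ + b·p₂ ≈ (0.148, 0.423, -0.894); φ = arcsin(p_z) ≈ -63.38°, λ = atan2(p_y, p_x) ≈ 70.77°.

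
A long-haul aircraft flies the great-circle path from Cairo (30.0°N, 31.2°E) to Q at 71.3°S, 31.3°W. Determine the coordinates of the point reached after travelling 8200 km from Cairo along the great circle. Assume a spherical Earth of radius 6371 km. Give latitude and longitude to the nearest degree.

≈ 41°S, 9°E

Convert each endpoint to a unit vector on the sphere (x = cos φ cos λ, y = cos φ sin λ, z = sin φ).
The central angle between the endpoints is δ = arccos(p₁·p₂) ≈ 1.923 rad (110.2°). The total great-circle distance is δ·R ≈ 1.923 × 6371 ≈ 12254 km, so the target fraction is f = 8200/12254 ≈ 0.669.
Interpolate at f ≈ 0.669 with slerp weights a = sin((1−f)δ)/sin δ ≈ 0.633, b = sin(fδ)/sin δ ≈ 1.023.
p = a·p₁ + b·p₂ ≈ (0.749, 0.114, -0.652); φ = arcsin(p_z) ≈ -40.72°, λ = atan2(p_y, p_x) ≈ 8.63°.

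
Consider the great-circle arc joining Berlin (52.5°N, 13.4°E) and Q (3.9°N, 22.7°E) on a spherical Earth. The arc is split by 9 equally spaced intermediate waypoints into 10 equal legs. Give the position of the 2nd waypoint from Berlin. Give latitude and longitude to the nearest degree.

≈ (43°N, 16°E)

Write both endpoints as unit vectors p₁, p₂ with components (cos φ cos λ, cos φ sin λ, sin φ).
The central angle between the endpoints is δ = arccos(p₁·p₂) ≈ 0.859 rad (49.2°).
Interpolate at f = 2/10 with slerp weights a = sin((1−f)δ)/sin δ ≈ 0.838, b = sin(fδ)/sin δ ≈ 0.226.
p = a·p₁ + b·p₂ ≈ (0.704, 0.205, 0.680); φ = arcsin(p_z) ≈ 42.84°, λ = atan2(p_y, p_x) ≈ 16.25°.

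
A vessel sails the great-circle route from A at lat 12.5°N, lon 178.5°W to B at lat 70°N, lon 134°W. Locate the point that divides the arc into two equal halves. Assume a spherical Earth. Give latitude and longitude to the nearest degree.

From cos δ = sin φ₁ sin φ₂ + cos φ₁ cos φ₂ cos Δλ, the central angle is δ ≈ 1.113 rad (63.8°).
Interpolate at f = 1/2 with slerp weights a = sin((1−f)δ)/sin δ ≈ 0.589, b = sin(fδ)/sin δ ≈ 0.589.
p = a·p₁ + b·p₂ ≈ (-0.715, -0.160, 0.681); φ = arcsin(p_z) ≈ 42.91°, λ = atan2(p_y, p_x) ≈ -167.39°.

≈ lat 43°N, lon 167°W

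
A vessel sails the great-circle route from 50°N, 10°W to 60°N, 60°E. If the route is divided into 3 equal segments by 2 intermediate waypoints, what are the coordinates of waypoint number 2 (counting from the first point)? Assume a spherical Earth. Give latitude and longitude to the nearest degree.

From cos δ = sin φ₁ sin φ₂ + cos φ₁ cos φ₂ cos Δλ, the central angle is δ ≈ 0.687 rad (39.3°).
Interpolate at f = 2/3 with slerp weights a = sin((1−f)δ)/sin δ ≈ 0.358, b = sin(fδ)/sin δ ≈ 0.697.
p = a·p₁ + b·p₂ ≈ (0.401, 0.262, 0.878); φ = arcsin(p_z) ≈ 61.39°, λ = atan2(p_y, p_x) ≈ 33.16°.

≈ 61°N, 33°E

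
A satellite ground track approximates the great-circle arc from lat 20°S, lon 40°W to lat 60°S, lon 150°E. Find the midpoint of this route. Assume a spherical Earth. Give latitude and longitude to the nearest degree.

≈ lat 69°S, lon 51°W

The haversine formula gives a central angle δ ≈ 1.738 rad (99.6°) between the endpoints.
Interpolate at f = 1/2 with slerp weights a = sin((1−f)δ)/sin δ ≈ 0.775, b = sin(fδ)/sin δ ≈ 0.775.
p = a·p₁ + b·p₂ ≈ (0.222, -0.274, -0.936); φ = arcsin(p_z) ≈ -69.34°, λ = atan2(p_y, p_x) ≈ -50.99°.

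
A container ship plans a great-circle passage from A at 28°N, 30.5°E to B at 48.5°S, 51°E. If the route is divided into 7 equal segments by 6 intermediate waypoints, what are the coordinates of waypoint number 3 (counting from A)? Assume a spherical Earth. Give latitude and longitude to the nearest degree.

≈ 5°S, 38°E

Write both endpoints as unit vectors p₁, p₂ with components (cos φ cos λ, cos φ sin λ, sin φ).
The central angle between the endpoints is δ = arccos(p₁·p₂) ≈ 1.373 rad (78.7°).
Interpolate at f = 3/7 with slerp weights a = sin((1−f)δ)/sin δ ≈ 0.721, b = sin(fδ)/sin δ ≈ 0.566.
p = a·p₁ + b·p₂ ≈ (0.784, 0.614, -0.086); φ = arcsin(p_z) ≈ -4.92°, λ = atan2(p_y, p_x) ≈ 38.08°.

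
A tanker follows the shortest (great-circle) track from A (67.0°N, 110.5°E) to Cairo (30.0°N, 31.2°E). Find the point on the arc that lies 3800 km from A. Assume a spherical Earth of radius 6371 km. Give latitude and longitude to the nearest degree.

≈ (51°N, 48°E)

Convert each endpoint to a unit vector on the sphere (x = cos φ cos λ, y = cos φ sin λ, z = sin φ).
The central angle between the endpoints is δ = arccos(p₁·p₂) ≈ 1.020 rad (58.5°). The total great-circle distance is δ·R ≈ 1.020 × 6371 ≈ 6501 km, so the target fraction is f = 3800/6501 ≈ 0.585.
Interpolate at f ≈ 0.585 with slerp weights a = sin((1−f)δ)/sin δ ≈ 0.483, b = sin(fδ)/sin δ ≈ 0.659.
p = a·p₁ + b·p₂ ≈ (0.422, 0.472, 0.774); φ = arcsin(p_z) ≈ 50.69°, λ = atan2(p_y, p_x) ≈ 48.21°.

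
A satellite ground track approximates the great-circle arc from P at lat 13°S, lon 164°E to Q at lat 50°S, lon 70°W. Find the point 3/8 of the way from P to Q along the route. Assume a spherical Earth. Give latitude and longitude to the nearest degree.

Write both endpoints as unit vectors p₁, p₂ with components (cos φ cos λ, cos φ sin λ, sin φ).
The central angle between the endpoints is δ = arccos(p₁·p₂) ≈ 1.768 rad (101.3°).
Interpolate at f = 3/8 with slerp weights a = sin((1−f)δ)/sin δ ≈ 0.911, b = sin(fδ)/sin δ ≈ 0.628.
p = a·p₁ + b·p₂ ≈ (-0.715, -0.134, -0.686); φ = arcsin(p_z) ≈ -43.29°, λ = atan2(p_y, p_x) ≈ -169.36°.

≈ lat 43°S, lon 169°W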